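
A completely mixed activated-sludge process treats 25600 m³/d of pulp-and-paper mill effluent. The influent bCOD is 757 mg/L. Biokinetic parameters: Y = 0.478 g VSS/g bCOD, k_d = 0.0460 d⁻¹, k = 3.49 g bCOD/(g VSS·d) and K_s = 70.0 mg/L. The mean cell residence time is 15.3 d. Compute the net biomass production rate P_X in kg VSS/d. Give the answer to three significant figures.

P_X ≈ 5400 kg VSS/d

From the Monod/SRT balance for a CMAS, S = K_s·(1+k_d θ_c)/[θ_c·(Y k − k_d) − 1] = 70.0 × (1 + 0.0460 × 15.3) / [15.3 × (0.478 × 3.49 − 0.0460) − 1] = 119.3 / 23.82 = 5.007 mg/L.
The observed yield is Y_obs = Y/(1 + k_d·θ_c) = 0.478 / (1 + 0.0460 × 15.3) = 0.478 / 1.704 = 0.2805 g VSS per g bCOD removed.
ΔS = 757 − 5.01 = 752.0 mg/L, so the substrate removal rate is 25600 × 752.0/1000 = 19251 kg bCOD/d.
So the net sludge growth is P_X = 0.2805 × 19251 = 5401 kg VSS/d.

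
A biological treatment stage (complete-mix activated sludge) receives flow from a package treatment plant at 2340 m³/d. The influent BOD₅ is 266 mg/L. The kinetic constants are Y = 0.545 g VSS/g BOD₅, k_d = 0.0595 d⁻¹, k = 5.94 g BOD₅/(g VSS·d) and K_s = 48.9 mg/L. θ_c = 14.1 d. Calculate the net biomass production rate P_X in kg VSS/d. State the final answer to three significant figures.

P_X ≈ 183 kg VSS/d

Effluent substrate depends only on kinetics and SRT: S = K_s(1 + k_d θ_c) / [θ_c(Yk − k_d) − 1] = 48.9 × (1 + 0.0595 × 14.1) / [14.1 × (0.545 × 5.94 − 0.0595) − 1] = 89.92 / 43.81 = 2.053 mg/L.
The observed yield is Y_obs = Y/(1 + k_d·θ_c) = 0.545 / (1 + 0.0595 × 14.1) = 0.545 / 1.839 = 0.2964 g VSS per g BOD₅ removed.
Q·(S₀ − S) = 2340 × (266 − 2.05) × 10⁻³ = 617.6 kg/d removed.
P_X = Y_obs · Q(S₀ − S) = 0.2964 × 617.6 = 183.0 kg VSS/d.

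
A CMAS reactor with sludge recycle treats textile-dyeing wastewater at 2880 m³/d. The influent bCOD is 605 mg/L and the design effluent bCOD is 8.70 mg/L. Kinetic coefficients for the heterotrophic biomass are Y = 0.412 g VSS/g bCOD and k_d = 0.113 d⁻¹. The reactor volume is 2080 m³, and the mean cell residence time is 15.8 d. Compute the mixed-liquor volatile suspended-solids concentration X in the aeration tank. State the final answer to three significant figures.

X ≈ 1930 mg/L

From V·X·(1 + k_d·θ_c) = Y·Q·(S₀ − S)·θ_c: X = 0.412 × 2880 × (605 − 8.70) × 15.8 / [2080 × (1 + 0.113 × 15.8)] = 1930 mg/L.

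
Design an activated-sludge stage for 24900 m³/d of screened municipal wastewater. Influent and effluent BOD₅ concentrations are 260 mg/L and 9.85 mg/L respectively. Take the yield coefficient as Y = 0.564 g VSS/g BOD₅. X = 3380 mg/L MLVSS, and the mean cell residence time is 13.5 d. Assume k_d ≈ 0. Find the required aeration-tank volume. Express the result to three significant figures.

V ≈ 14000 m³

With k_d = 0 the design equation reduces to V = Y Q (S₀−S) θ_c / X = 0.564 × 24900 × (260 − 9.85) × 13.5 / 3380 = 14031 m³.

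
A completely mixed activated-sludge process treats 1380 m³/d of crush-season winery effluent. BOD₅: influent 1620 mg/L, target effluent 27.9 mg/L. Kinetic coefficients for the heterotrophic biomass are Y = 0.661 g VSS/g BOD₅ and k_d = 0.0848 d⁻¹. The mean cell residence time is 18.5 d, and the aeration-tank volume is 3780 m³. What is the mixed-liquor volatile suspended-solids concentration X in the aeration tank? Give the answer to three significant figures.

X = Y·Q·ΔS·θ_c / [V·(1 + k_d θ_c)] = 0.661 × 1380 × (1620 − 27.9) × 18.5 / [3780 × (1 + 0.0848 × 18.5)] = 2767 mg/L.

X ≈ 2770 mg/L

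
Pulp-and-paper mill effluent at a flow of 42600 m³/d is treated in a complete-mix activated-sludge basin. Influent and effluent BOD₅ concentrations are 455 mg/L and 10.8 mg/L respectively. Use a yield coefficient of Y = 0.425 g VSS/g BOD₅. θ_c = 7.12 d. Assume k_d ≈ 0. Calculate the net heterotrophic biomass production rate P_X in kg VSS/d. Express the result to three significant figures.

P_X ≈ 8040 kg VSS/d

Since k_d ≈ 0, Y_obs = Y = 0.425 g VSS/g BOD₅.
Substrate removed = Q·(S₀ − S) = 42600 m³/d × (455 − 10.8) g/m³ = 1.89×10^7 g/d = 18923 kg/d.
So the net sludge growth is P_X = 0.4250 × 18923 = 8042 kg VSS/d.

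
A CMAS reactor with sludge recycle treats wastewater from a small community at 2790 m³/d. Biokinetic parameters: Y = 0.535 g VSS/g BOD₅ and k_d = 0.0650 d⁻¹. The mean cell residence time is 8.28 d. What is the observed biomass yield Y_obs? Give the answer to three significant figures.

Correct the yield for decay: Y_obs = Y/(1 + k_d θ_c) = 0.535 / (1 + 0.0650 × 8.28) = 0.535 / 1.538 = 0.3478.

Y_obs ≈ 0.348 g VSS/g BOD₅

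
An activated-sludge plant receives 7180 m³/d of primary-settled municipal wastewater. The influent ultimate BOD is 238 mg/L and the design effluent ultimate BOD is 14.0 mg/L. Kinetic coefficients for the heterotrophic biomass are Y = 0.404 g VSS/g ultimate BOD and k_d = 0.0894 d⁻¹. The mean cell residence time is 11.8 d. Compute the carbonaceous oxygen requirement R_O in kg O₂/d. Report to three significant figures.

R_O ≈ 1160 kg O₂/d

Correct the yield for decay: Y_obs = Y/(1 + k_d θ_c) = 0.404 / (1 + 0.0894 × 11.8) = 0.404 / 2.055 = 0.1966.
Mass of ultimate BOD removed per day: Q(S₀ − S) = 7180 × 224.0 g/m³ = 1608 kg/d.
Net sludge production P_X = 0.1966 × 1608 = 316.2 kg VSS/d.
Carbonaceous O₂ demand = substrate oxidised − cell-mass equivalent = 1608 − 1.42 × 316.2 = 1159 kg O₂/d.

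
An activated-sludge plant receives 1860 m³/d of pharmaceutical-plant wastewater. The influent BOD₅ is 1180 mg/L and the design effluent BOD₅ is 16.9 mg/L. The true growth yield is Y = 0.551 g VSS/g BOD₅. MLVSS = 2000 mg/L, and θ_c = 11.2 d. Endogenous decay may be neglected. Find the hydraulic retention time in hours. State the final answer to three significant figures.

Biomass mass balance (decay neglected): V·X = Y·Q·(S₀ − S)·θ_c, so V = 0.551 × 1860 × (1180 − 16.9) × 11.2 / 2000 = 6675 m³.
Hydraulic retention time τ = V/Q = 6675 / 1860 = 3.589 d = 86.13 h.

τ ≈ 86.1 h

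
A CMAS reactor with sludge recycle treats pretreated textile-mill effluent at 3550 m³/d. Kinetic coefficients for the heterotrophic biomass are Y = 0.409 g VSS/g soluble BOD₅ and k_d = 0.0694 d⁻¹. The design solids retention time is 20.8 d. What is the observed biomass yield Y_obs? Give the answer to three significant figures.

Y_obs = Y / (1 + k_d θ_c) = 0.409 / (1 + 0.0694 × 20.8) = 0.409 / 2.444 = 0.1674.

Y_obs ≈ 0.167 g VSS/g soluble BOD₅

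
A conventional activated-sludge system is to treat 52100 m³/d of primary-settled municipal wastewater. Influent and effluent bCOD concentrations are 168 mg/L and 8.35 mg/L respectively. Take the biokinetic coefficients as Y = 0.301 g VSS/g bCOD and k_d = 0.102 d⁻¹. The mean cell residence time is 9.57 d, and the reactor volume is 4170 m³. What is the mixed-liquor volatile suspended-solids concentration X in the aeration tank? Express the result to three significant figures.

X ≈ 2910 mg/L

Solving the biomass balance for X: X = Y Q (S₀−S) θ_c / [V (1+k_d θ_c)] = 0.301 × 52100 × (168 − 8.35) × 9.57 / [4170 × (1 + 0.102 × 9.57)] = 2908 mg/L.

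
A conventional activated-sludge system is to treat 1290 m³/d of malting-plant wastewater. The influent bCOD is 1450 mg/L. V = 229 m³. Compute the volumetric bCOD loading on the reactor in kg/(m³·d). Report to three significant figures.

L_v = Q S₀ / V = 1290 × 1450 × 10⁻³ / 229.0 = 8.168 kg/(m³·d).

L_v ≈ 8.17 kg bCOD/(m³·d)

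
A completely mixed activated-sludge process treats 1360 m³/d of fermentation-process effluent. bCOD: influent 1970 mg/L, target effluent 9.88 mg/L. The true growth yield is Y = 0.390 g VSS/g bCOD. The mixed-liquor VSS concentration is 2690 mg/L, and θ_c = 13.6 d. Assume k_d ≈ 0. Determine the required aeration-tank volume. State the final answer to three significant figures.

V·X = Y·Q·ΔS·θ_c gives V = 0.390 × 1360 × (1970 − 9.88) × 13.6 / 2690 = 5256 m³.

V ≈ 5260 m³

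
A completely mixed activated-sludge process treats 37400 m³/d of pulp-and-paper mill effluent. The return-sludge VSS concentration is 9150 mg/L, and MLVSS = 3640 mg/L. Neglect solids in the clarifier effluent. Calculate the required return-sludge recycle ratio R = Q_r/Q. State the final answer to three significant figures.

Solids balance on the clarifier gives (1+R)X = R·X_r, so R = X/(X_r − X) = 3640 / (9150 − 3640) = 0.6606.

R ≈ 0.661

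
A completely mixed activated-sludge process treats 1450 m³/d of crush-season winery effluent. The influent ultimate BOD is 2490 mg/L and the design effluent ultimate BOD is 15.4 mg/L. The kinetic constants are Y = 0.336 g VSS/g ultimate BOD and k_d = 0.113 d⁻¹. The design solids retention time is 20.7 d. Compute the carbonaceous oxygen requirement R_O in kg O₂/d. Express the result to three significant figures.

R_O ≈ 3080 kg O₂/d

Y_obs = Y / (1 + k_d θ_c) = 0.336 / (1 + 0.113 × 20.7) = 0.336 / 3.339 = 0.1006.
Mass of ultimate BOD removed per day: Q(S₀ − S) = 1450 × 2475 g/m³ = 3588 kg/d.
Net sludge production P_X = 0.1006 × 3588 = 361.1 kg VSS/d.
Carbonaceous O₂ demand = substrate oxidised − cell-mass equivalent = 3588 − 1.42 × 361.1 = 3075 kg O₂/d.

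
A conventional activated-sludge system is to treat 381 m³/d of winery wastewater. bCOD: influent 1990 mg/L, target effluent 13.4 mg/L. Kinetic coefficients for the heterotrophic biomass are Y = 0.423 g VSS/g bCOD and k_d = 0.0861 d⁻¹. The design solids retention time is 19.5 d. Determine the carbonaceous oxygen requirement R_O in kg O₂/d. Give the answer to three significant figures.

R_O ≈ 584 kg O₂/d

The observed yield is Y_obs = Y/(1 + k_d·θ_c) = 0.423 / (1 + 0.0861 × 19.5) = 0.423 / 2.679 = 0.1579 g VSS per g bCOD removed.
Substrate removed = Q·(S₀ − S) = 381 m³/d × (1990 − 13.4) g/m³ = 7.53×10^5 g/d = 753.1 kg/d.
Net sludge production P_X = 0.1579 × 753.1 = 118.9 kg VSS/d.
R_O = Q·ΔS − 1.42 P_X = 753.1 − 168.9 = 584.2 kg O₂/d.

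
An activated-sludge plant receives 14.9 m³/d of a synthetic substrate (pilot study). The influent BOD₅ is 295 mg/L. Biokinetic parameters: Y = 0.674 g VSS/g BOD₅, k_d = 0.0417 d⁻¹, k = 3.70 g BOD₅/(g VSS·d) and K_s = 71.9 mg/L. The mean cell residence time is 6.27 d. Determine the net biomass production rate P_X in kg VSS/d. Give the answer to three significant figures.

From the Monod/SRT balance for a CMAS, S = K_s·(1+k_d θ_c)/[θ_c·(Y k − k_d) − 1] = 71.9 × (1 + 0.0417 × 6.27) / [6.27 × (0.674 × 3.70 − 0.0417) − 1] = 90.70 / 14.37 = 6.310 mg/L.
Y_obs = Y / (1 + k_d θ_c) = 0.674 / (1 + 0.0417 × 6.27) = 0.674 / 1.261 = 0.5343.
Substrate removed = Q·(S₀ − S) = 14.9 m³/d × (295 − 6.31) g/m³ = 4.3×10^3 g/d = 4.301 kg/d.
So the net sludge growth is P_X = 0.5343 × 4.301 = 2.298 kg VSS/d.

P_X ≈ 2.30 kg VSS/d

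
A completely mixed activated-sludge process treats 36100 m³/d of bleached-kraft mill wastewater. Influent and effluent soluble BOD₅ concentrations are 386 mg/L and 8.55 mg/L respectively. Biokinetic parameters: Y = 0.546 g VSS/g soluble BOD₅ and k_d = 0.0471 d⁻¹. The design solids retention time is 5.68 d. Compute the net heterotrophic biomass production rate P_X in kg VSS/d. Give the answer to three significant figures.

The observed yield is Y_obs = Y/(1 + k_d·θ_c) = 0.546 / (1 + 0.0471 × 5.68) = 0.546 / 1.268 = 0.4308 g VSS per g soluble BOD₅ removed.
Mass of soluble BOD₅ removed per day: Q(S₀ − S) = 36100 × 377.4 g/m³ = 13626 kg/d.
P_X = Y_obs · Q(S₀ − S) = 0.4308 × 13626 = 5870 kg VSS/d.

P_X ≈ 5870 kg VSS/d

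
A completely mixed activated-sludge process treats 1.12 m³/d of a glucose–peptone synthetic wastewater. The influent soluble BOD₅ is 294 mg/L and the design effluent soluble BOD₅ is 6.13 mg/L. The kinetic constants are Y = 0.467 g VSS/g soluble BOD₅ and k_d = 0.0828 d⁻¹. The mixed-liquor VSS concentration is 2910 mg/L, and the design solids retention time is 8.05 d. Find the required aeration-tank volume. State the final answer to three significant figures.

Steady-state biomass mass balance: V·X·(1 + k_d·θ_c) = Y·Q·(S₀ − S)·θ_c, so V = 0.467 × 1.12 × (294 − 6.13) × 8.05 / [2910 × (1 + 0.0828 × 8.05)] = 1.21×10^3 / 4850 = 0.2499 m³.

V ≈ 0.250 m³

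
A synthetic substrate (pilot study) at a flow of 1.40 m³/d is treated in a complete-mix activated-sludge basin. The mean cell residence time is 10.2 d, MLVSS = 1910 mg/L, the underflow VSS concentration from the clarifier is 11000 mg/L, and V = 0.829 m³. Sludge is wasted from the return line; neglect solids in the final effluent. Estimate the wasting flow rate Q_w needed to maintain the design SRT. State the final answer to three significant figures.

Q_w = (V·X)/(θ_c X_r) = 0.8290 × 1910 / (10.2 × 11000) = 0.01411 m³/d.

Q_w ≈ 0.0141 m³/d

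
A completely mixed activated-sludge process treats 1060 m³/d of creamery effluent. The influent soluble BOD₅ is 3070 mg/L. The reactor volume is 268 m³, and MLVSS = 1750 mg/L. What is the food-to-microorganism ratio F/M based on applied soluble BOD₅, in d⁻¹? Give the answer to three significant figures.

F/M ≈ 6.94 d⁻¹

Food-to-microorganism ratio F/M = Q S₀ / (V X) = 1060 × 3070 / (268.0 × 1750) = 6.939 d⁻¹.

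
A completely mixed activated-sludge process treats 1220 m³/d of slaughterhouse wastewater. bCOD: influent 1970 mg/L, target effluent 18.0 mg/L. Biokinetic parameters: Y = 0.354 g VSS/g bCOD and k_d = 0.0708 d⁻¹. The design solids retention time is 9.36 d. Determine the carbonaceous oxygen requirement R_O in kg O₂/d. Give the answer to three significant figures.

R_O ≈ 1660 kg O₂/d

The observed yield is Y_obs = Y/(1 + k_d·θ_c) = 0.354 / (1 + 0.0708 × 9.36) = 0.354 / 1.663 = 0.2129 g VSS per g bCOD removed.
Q·(S₀ − S) = 1220 × (1970 − 18.0) × 10⁻³ = 2381 kg/d removed.
Net sludge production P_X = 0.2129 × 2381 = 507.0 kg VSS/d.
R_O = Q·ΔS − 1.42 P_X = 2381 − 720.0 = 1661 kg O₂/d.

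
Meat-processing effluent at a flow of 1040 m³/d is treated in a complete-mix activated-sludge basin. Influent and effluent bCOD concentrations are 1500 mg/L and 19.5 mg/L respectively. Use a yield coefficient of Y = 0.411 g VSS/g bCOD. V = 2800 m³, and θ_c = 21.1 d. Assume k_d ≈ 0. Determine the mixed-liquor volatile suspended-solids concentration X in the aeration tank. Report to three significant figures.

X ≈ 4770 mg/L

X = Y·Q·ΔS·θ_c / V = 0.411 × 1040 × (1500 − 19.5) × 21.1 / 2800 = 4769 mg/L.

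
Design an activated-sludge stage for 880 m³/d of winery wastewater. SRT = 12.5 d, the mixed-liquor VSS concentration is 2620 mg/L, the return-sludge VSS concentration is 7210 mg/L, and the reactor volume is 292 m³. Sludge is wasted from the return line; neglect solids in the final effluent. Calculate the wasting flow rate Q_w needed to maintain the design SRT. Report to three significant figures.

Q_w ≈ 8.49 m³/d

Q_w = (V·X)/(θ_c X_r) = 292.0 × 2620 / (12.5 × 7210) = 8.489 m³/d.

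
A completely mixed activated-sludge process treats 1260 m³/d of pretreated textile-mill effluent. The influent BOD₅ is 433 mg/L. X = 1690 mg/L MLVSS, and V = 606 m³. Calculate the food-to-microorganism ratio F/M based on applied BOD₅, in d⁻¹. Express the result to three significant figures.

Food-to-microorganism ratio F/M = Q S₀ / (V X) = 1260 × 433 / (606.0 × 1690) = 0.5327 d⁻¹.

F/M ≈ 0.533 d⁻¹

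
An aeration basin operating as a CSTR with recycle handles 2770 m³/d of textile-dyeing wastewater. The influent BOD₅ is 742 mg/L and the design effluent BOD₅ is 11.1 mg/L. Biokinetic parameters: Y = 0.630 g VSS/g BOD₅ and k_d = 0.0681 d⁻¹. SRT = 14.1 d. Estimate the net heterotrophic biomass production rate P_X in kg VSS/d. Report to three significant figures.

P_X ≈ 651 kg VSS/d

Correct the yield for decay: Y_obs = Y/(1 + k_d θ_c) = 0.630 / (1 + 0.0681 × 14.1) = 0.630 / 1.960 = 0.3214.
Substrate removed = Q·(S₀ − S) = 2770 m³/d × (742 − 11.1) g/m³ = 2.02×10^6 g/d = 2025 kg/d.
P_X = Y_obs · Q(S₀ − S) = 0.3214 × 2025 = 650.7 kg VSS/d.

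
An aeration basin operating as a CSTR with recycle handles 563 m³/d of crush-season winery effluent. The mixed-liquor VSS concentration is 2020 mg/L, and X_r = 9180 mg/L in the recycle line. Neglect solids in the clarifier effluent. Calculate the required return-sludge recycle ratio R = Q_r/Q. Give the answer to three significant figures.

R ≈ 0.282

R = Q_r/Q = X/(X_r − X) = 2020 / (9180 − 2020) = 0.2821.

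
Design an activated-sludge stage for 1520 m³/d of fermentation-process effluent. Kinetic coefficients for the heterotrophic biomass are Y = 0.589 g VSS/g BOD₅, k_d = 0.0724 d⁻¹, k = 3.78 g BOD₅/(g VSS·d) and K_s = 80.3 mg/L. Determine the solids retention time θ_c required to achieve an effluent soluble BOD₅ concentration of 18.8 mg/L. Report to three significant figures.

At the target effluent, Y k S/(K_s+S) = 0.589×3.78×18.8/99.10 = 0.4224 d⁻¹.
Then 1/θ_c = μ − k_d = 0.4224 − 0.0724 = 0.3500 d⁻¹, giving θ_c = 2.857 d.

θ_c ≈ 2.86 d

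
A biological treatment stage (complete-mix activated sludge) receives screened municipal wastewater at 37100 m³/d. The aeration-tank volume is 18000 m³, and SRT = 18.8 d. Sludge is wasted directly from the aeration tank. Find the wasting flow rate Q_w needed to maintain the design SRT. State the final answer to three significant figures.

With mixed-liquor wasting, θ_c = V/Q_w, so Q_w = V/θ_c = 18000/18.8 = 957.4 m³/d.

Q_w ≈ 957 m³/d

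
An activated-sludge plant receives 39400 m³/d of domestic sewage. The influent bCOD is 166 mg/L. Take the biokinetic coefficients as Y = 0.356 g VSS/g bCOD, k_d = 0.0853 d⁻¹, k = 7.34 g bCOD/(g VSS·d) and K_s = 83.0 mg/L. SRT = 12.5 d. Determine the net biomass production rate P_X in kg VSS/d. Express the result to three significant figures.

P_X ≈ 1090 kg VSS/d

For a completely mixed reactor with recycle the Lawrence–McCarty relation gives S = K_s·(1 + k_d·θ_c) / [θ_c·(Y·k − k_d) − 1] = 83.0 × (1 + 0.0853 × 12.5) / [12.5 × (0.356 × 7.34 − 0.0853) − 1] = 171.5 / 30.60 = 5.605 mg/L.
The observed yield is Y_obs = Y/(1 + k_d·θ_c) = 0.356 / (1 + 0.0853 × 12.5) = 0.356 / 2.066 = 0.1723 g VSS per g bCOD removed.
Mass of bCOD removed per day: Q(S₀ − S) = 39400 × 160.4 g/m³ = 6319 kg/d.
So the net sludge growth is P_X = 0.1723 × 6319 = 1089 kg VSS/d.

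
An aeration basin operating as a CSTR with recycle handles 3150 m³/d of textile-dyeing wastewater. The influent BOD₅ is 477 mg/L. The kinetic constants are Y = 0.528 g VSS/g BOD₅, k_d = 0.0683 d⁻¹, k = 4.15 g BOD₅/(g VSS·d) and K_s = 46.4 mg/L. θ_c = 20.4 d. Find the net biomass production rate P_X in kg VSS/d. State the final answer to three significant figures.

P_X ≈ 330 kg VSS/d

Effluent substrate depends only on kinetics and SRT: S = K_s(1 + k_d θ_c) / [θ_c(Yk − k_d) − 1] = 46.4 × (1 + 0.0683 × 20.4) / [20.4 × (0.528 × 4.15 − 0.0683) − 1] = 111.1 / 42.31 = 2.625 mg/L.
Correct the yield for decay: Y_obs = Y/(1 + k_d θ_c) = 0.528 / (1 + 0.0683 × 20.4) = 0.528 / 2.393 = 0.2206.
ΔS = 477 − 2.62 = 474.4 mg/L, so the substrate removal rate is 3150 × 474.4/1000 = 1494 kg BOD₅/d.
P_X = Y_obs · Q(S₀ − S) = 0.2206 × 1494 = 329.7 kg VSS/d.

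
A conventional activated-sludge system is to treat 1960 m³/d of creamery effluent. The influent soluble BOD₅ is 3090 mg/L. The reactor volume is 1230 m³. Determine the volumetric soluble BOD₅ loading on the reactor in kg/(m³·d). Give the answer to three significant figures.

Volumetric loading L_v = Q·S₀ / V = 1960 × 3090 g/m³ / 1230 m³ = 4924 g/(m³·d) = 4.924 kg soluble BOD₅/(m³·d).

L_v ≈ 4.92 kg soluble BOD₅/(m³·d)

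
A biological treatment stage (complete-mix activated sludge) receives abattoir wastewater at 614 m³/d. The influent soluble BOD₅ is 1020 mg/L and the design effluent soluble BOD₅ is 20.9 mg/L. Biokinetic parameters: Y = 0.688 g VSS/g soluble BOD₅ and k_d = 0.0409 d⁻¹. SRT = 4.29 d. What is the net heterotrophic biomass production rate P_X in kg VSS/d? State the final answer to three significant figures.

The observed yield is Y_obs = Y/(1 + k_d·θ_c) = 0.688 / (1 + 0.0409 × 4.29) = 0.688 / 1.175 = 0.5853 g VSS per g soluble BOD₅ removed.
Substrate removed = Q·(S₀ − S) = 614 m³/d × (1020 − 20.9) g/m³ = 6.13×10^5 g/d = 613.4 kg/d.
Biomass produced: P_X = Y_obs·Q·ΔS = 0.5853 × 613.4 ≈ 359.1 kg VSS/d.

P_X ≈ 359 kg VSS/d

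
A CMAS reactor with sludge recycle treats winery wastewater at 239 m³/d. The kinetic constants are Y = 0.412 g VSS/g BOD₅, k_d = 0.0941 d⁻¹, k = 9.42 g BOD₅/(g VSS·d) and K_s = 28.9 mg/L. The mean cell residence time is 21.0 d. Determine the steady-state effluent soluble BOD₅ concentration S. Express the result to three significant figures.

For a completely mixed reactor with recycle the Lawrence–McCarty relation gives S = K_s·(1 + k_d·θ_c) / [θ_c·(Y·k − k_d) − 1] = 28.9 × (1 + 0.0941 × 21.0) / [21.0 × (0.412 × 9.42 − 0.0941) − 1] = 86.01 / 78.53 = 1.095 mg/L.

S ≈ 1.10 mg/L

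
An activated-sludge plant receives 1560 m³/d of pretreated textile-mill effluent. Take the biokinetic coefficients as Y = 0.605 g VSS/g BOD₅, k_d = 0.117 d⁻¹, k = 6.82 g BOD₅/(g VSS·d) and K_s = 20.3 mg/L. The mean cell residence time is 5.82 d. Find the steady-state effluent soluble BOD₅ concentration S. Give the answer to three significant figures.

S ≈ 1.53 mg/L

Effluent substrate depends only on kinetics and SRT: S = K_s(1 + k_d θ_c) / [θ_c(Yk − k_d) − 1] = 20.3 × (1 + 0.117 × 5.82) / [5.82 × (0.605 × 6.82 − 0.117) − 1] = 34.12 / 22.33 = 1.528 mg/L.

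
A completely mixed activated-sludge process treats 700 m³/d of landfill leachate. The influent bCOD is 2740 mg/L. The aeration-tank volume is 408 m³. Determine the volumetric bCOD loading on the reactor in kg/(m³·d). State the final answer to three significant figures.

Applied bCOD load per unit volume = Q·S₀/V = (700 × 2740/1000)/408.0 = 4.701 kg bCOD·m⁻³·d⁻¹.

L_v ≈ 4.70 kg bCOD/(m³·d)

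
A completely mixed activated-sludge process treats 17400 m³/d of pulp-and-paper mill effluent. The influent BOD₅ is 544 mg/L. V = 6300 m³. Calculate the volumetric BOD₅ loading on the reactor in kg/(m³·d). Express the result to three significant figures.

Volumetric loading L_v = Q·S₀ / V = 17400 × 544 g/m³ / 6300 m³ = 1502 g/(m³·d) = 1.502 kg BOD₅/(m³·d).

L_v ≈ 1.50 kg BOD₅/(m³·d)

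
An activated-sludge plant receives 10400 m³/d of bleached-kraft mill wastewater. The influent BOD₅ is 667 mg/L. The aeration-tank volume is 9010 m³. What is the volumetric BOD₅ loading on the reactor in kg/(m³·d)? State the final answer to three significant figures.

L_v ≈ 0.770 kg BOD₅/(m³·d)

Volumetric loading L_v = Q·S₀ / V = 10400 × 667 g/m³ / 9010 m³ = 769.9 g/(m³·d) = 0.7699 kg BOD₅/(m³·d).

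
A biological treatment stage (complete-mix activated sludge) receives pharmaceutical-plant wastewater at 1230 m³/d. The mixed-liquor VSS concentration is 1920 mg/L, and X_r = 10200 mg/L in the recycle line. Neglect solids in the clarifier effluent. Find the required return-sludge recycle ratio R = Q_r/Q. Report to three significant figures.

R ≈ 0.232

Mass balance around the secondary clarifier (neglecting effluent solids): R = X / (X_r − X) = 1920 / (10200 − 1920) = 0.2319.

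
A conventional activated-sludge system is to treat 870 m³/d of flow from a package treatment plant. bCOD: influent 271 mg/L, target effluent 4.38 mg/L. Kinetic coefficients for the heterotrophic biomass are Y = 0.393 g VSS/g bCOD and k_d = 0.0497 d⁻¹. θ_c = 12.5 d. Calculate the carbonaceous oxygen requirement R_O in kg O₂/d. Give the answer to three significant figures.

Correct the yield for decay: Y_obs = Y/(1 + k_d θ_c) = 0.393 / (1 + 0.0497 × 12.5) = 0.393 / 1.621 = 0.2424.
Substrate removed = Q·(S₀ − S) = 870 m³/d × (271 − 4.38) g/m³ = 2.32×10^5 g/d = 232.0 kg/d.
P_X = Y_obs·Q·(S₀ − S) = 0.2424 × 232.0 = 56.23 kg VSS/d.
Carbonaceous O₂ demand = substrate oxidised − cell-mass equivalent = 232.0 − 1.42 × 56.23 = 152.1 kg O₂/d.

R_O ≈ 152 kg O₂/d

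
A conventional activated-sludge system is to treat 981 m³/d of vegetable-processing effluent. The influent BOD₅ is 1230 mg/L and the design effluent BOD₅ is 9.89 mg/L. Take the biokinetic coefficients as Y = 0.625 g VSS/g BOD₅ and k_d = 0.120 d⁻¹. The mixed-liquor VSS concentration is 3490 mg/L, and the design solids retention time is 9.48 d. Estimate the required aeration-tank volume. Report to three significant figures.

Rearranging the biomass balance for a CMAS with decay, V = Y·Q·ΔS·θ_c / [X·(1+k_d θ_c)] = 0.625 × 981 × (1230 − 9.89) × 9.48 / [3490 × (1 + 0.120 × 9.48)] = 7.09×10^6 / 7460 = 950.6 m³.

V ≈ 951 m³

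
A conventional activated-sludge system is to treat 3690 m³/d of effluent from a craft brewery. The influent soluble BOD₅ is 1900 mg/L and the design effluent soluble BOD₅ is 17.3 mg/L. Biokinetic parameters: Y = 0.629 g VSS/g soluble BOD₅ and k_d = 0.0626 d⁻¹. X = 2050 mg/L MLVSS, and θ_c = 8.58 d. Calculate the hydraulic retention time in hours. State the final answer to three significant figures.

τ ≈ 77.4 h

Rearranging the biomass balance for a CMAS with decay, V = Y·Q·ΔS·θ_c / [X·(1+k_d θ_c)] = 0.629 × 3690 × (1900 − 17.3) × 8.58 / [2050 × (1 + 0.0626 × 8.58)] = 3.75×10^7 / 3151 = 11898 m³.
Hydraulic retention time τ = V/Q = 11898 / 3690 = 3.224 d = 77.39 h.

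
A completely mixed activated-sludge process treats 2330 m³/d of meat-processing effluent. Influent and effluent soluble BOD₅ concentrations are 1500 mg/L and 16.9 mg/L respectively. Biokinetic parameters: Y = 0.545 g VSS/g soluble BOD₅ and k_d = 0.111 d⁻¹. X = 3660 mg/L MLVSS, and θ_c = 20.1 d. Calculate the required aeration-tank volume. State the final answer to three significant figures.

Steady-state biomass mass balance: V·X·(1 + k_d·θ_c) = Y·Q·(S₀ − S)·θ_c, so V = 0.545 × 2330 × (1500 − 16.9) × 20.1 / [3660 × (1 + 0.111 × 20.1)] = 3.79×10^7 / 11826 = 3201 m³.

V ≈ 3200 m³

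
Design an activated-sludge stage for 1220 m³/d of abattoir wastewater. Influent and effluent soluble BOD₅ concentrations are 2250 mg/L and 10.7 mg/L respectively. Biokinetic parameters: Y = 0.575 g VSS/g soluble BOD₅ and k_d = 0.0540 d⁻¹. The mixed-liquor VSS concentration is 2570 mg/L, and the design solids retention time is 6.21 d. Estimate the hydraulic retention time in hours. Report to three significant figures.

τ ≈ 55.9 h

From the SRT design equation V = Y Q (S₀−S) θ_c / [X (1 + k_d θ_c)] = 0.575 × 1220 × (2250 − 10.7) × 6.21 / [2570 × (1 + 0.0540 × 6.21)] = 9.76×10^6 / 3432 = 2843 m³.
τ = V/Q = 2843/1220 = 2.330 d, or 55.92 h.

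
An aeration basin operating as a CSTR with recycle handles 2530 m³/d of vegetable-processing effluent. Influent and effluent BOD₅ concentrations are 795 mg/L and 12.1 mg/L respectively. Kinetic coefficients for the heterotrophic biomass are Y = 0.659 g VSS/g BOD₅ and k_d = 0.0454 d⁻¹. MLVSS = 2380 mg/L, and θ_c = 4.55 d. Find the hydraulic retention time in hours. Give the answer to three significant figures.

τ ≈ 19.6 h

From the SRT design equation V = Y Q (S₀−S) θ_c / [X (1 + k_d θ_c)] = 0.659 × 2530 × (795 − 12.1) × 4.55 / [2380 × (1 + 0.0454 × 4.55)] = 5.94×10^6 / 2872 = 2068 m³.
Hydraulic retention time τ = V/Q = 2068 / 2530 = 0.8175 d = 19.62 h.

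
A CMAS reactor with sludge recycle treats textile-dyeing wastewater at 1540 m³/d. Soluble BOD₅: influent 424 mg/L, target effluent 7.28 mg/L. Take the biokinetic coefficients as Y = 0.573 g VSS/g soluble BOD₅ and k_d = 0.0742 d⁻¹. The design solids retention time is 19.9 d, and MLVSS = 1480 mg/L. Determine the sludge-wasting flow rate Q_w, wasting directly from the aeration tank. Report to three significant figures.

Q_w ≈ 100 m³/d

Steady-state biomass mass balance: V·X·(1 + k_d·θ_c) = Y·Q·(S₀ − S)·θ_c, so V = 0.573 × 1540 × (424 − 7.28) × 19.9 / [1480 × (1 + 0.0742 × 19.9)] = 7.32×10^6 / 3665 = 1996 m³.
For wasting at MLVSS concentration, Q_w = V/θ_c = 1996/19.9 = 100.3 m³/d.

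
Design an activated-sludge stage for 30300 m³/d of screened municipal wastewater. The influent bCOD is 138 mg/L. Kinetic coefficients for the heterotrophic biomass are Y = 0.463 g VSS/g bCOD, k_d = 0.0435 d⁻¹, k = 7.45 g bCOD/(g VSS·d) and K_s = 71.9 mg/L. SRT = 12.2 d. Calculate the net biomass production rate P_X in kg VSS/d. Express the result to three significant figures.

Effluent substrate depends only on kinetics and SRT: S = K_s(1 + k_d θ_c) / [θ_c(Yk − k_d) − 1] = 71.9 × (1 + 0.0435 × 12.2) / [12.2 × (0.463 × 7.45 − 0.0435) − 1] = 110.1 / 40.55 = 2.714 mg/L.
Correct the yield for decay: Y_obs = Y/(1 + k_d θ_c) = 0.463 / (1 + 0.0435 × 12.2) = 0.463 / 1.531 = 0.3025.
Substrate removed = Q·(S₀ − S) = 30300 m³/d × (138 − 2.71) g/m³ = 4.1×10^6 g/d = 4099 kg/d.
Net biomass production P_X = Y_obs × Q·(S₀ − S) = 0.3025 × 4099 = 1240 kg VSS/d.

P_X ≈ 1240 kg VSS/d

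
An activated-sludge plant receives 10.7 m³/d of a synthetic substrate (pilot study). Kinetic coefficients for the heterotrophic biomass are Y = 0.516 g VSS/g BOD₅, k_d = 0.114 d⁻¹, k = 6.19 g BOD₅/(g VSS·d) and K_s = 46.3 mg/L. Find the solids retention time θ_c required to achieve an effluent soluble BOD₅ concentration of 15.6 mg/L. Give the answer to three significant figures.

Specific growth rate at S = 15.6 mg/L: μ = YkS/(K_s+S) = 0.516·6.19·15.6/(46.3+15.6) = 0.8050 d⁻¹.
1/θ_c = 0.8050 − 0.114 = 0.6910 d⁻¹, so θ_c = 1.447 d.

θ_c ≈ 1.45 d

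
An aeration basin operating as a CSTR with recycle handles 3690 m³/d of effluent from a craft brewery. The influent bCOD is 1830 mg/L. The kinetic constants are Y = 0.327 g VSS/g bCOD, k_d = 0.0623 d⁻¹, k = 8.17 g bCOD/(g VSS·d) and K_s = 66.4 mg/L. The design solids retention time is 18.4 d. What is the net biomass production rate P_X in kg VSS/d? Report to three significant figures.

P_X ≈ 1030 kg VSS/d

Effluent substrate depends only on kinetics and SRT: S = K_s(1 + k_d θ_c) / [θ_c(Yk − k_d) − 1] = 66.4 × (1 + 0.0623 × 18.4) / [18.4 × (0.327 × 8.17 − 0.0623) − 1] = 142.5 / 47.01 = 3.032 mg/L.
Correct the yield for decay: Y_obs = Y/(1 + k_d θ_c) = 0.327 / (1 + 0.0623 × 18.4) = 0.327 / 2.146 = 0.1524.
ΔS = 1830 − 3.03 = 1827 mg/L, so the substrate removal rate is 3690 × 1827/1000 = 6742 kg bCOD/d.
P_X = Y_obs · Q(S₀ − S) = 0.1524 × 6742 = 1027 kg VSS/d.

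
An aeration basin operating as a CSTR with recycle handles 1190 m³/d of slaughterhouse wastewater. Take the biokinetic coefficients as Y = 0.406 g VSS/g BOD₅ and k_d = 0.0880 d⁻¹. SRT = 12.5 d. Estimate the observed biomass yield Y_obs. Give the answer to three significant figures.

Observed yield with endogenous decay: Y_obs = Y / (1 + k_d·θ_c) = 0.406 / (1 + 0.0880 × 12.5) = 0.406 / 2.100 = 0.1933 g VSS/g BOD₅.

Y_obs ≈ 0.193 g VSS/g BOD₅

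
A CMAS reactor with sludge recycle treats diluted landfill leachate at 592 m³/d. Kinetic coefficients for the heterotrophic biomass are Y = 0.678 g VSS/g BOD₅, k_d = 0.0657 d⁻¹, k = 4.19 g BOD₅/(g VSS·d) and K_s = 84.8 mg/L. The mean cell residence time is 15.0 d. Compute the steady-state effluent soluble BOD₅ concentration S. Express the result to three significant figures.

For a completely mixed reactor with recycle the Lawrence–McCarty relation gives S = K_s·(1 + k_d·θ_c) / [θ_c·(Y·k − k_d) − 1] = 84.8 × (1 + 0.0657 × 15.0) / [15.0 × (0.678 × 4.19 − 0.0657) − 1] = 168.4 / 40.63 = 4.144 mg/L.

S ≈ 4.14 mg/L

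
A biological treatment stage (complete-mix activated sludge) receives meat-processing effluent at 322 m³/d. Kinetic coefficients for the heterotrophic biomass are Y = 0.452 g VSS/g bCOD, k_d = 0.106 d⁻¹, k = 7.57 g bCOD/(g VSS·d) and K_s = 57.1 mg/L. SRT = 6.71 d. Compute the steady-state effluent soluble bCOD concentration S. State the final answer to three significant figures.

S ≈ 4.60 mg/L

From the Monod/SRT balance for a CMAS, S = K_s·(1+k_d θ_c)/[θ_c·(Y k − k_d) − 1] = 57.1 × (1 + 0.106 × 6.71) / [6.71 × (0.452 × 7.57 − 0.106) − 1] = 97.71 / 21.25 = 4.599 mg/L.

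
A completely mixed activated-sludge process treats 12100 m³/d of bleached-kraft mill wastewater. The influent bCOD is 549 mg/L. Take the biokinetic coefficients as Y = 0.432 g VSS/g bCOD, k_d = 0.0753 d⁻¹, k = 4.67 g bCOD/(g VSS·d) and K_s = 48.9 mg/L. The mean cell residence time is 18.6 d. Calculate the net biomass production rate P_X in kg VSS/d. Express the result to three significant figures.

Effluent substrate depends only on kinetics and SRT: S = K_s(1 + k_d θ_c) / [θ_c(Yk − k_d) − 1] = 48.9 × (1 + 0.0753 × 18.6) / [18.6 × (0.432 × 4.67 − 0.0753) − 1] = 117.4 / 35.12 = 3.342 mg/L.
Y_obs = Y / (1 + k_d θ_c) = 0.432 / (1 + 0.0753 × 18.6) = 0.432 / 2.401 = 0.1800.
Q·(S₀ − S) = 12100 × (549 − 3.34) × 10⁻³ = 6602 kg/d removed.
Biomass produced: P_X = Y_obs·Q·ΔS = 0.1800 × 6602 ≈ 1188 kg VSS/d.

P_X ≈ 1190 kg VSS/d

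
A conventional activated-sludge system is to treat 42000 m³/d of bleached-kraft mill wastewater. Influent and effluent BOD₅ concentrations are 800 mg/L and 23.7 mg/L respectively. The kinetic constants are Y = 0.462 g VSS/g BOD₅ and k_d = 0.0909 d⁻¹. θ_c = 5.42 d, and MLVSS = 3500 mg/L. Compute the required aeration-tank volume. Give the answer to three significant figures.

Rearranging the biomass balance for a CMAS with decay, V = Y·Q·ΔS·θ_c / [X·(1+k_d θ_c)] = 0.462 × 42000 × (800 − 23.7) × 5.42 / [3500 × (1 + 0.0909 × 5.42)] = 8.16×10^7 / 5224 = 15627 m³.

V ≈ 15600 m³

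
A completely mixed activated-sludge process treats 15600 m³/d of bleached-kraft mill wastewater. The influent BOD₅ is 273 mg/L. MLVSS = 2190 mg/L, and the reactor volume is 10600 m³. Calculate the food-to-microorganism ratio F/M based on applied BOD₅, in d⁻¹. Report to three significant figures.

F/M ≈ 0.183 d⁻¹

F/M = Q·S₀ / (V·X) = 15600 × 273 / (10600 × 2190) = 0.1835 g BOD₅·(g VSS·d)⁻¹.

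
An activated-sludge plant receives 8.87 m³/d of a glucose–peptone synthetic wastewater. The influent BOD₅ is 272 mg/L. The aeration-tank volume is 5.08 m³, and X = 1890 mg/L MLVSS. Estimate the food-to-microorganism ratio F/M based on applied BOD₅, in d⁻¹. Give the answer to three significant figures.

Food-to-microorganism ratio F/M = Q S₀ / (V X) = 8.87 × 272 / (5.080 × 1890) = 0.2513 d⁻¹.

F/M ≈ 0.251 d⁻¹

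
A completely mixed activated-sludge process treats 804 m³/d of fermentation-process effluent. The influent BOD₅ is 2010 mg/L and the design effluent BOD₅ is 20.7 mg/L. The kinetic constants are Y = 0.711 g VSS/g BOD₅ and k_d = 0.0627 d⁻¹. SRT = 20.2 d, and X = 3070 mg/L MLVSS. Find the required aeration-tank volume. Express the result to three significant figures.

V ≈ 3300 m³

Steady-state biomass mass balance: V·X·(1 + k_d·θ_c) = Y·Q·(S₀ − S)·θ_c, so V = 0.711 × 804 × (2010 − 20.7) × 20.2 / [3070 × (1 + 0.0627 × 20.2)] = 2.3×10^7 / 6958 = 3301 m³.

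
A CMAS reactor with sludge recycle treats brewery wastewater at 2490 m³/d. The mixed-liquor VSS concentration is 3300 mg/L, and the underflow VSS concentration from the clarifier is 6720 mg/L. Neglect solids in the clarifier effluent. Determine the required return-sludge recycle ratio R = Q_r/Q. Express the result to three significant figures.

Mass balance around the secondary clarifier (neglecting effluent solids): R = X / (X_r − X) = 3300 / (6720 − 3300) = 0.9649.

R ≈ 0.965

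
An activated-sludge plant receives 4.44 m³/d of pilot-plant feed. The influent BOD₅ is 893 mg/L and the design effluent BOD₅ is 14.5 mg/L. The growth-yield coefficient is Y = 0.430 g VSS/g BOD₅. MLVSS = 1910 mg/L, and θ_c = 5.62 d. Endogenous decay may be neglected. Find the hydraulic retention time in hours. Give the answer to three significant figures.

τ ≈ 26.7 h

Biomass mass balance (decay neglected): V·X = Y·Q·(S₀ − S)·θ_c, so V = 0.430 × 4.44 × (893 − 14.5) × 5.62 / 1910 = 4.935 m³.
HRT = V/Q = 4.935 m³ / 4.44 m³·d⁻¹ = 1.112 d × 24 = 26.68 h.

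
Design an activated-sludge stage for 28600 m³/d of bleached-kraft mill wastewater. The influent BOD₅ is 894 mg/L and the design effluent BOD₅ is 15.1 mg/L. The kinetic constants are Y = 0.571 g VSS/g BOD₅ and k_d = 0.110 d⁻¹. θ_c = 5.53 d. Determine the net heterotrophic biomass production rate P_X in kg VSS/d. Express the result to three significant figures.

Correct the yield for decay: Y_obs = Y/(1 + k_d θ_c) = 0.571 / (1 + 0.110 × 5.53) = 0.571 / 1.608 = 0.3550.
Substrate removed = Q·(S₀ − S) = 28600 m³/d × (894 − 15.1) g/m³ = 2.51×10^7 g/d = 25137 kg/d.
P_X = Y_obs · Q(S₀ − S) = 0.3550 × 25137 = 8924 kg VSS/d.

P_X ≈ 8920 kg VSS/d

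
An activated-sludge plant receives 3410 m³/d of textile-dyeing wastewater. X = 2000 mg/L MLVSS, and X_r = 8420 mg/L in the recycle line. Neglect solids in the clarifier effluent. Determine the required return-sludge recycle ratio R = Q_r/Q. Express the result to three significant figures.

Solids balance on the clarifier gives (1+R)X = R·X_r, so R = X/(X_r − X) = 2000 / (8420 − 2000) = 0.3115.

R ≈ 0.312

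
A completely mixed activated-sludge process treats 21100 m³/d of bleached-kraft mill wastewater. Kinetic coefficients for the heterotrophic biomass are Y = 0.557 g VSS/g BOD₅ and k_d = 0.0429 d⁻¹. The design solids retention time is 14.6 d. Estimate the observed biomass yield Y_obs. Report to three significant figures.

Y_obs = Y / (1 + k_d θ_c) = 0.557 / (1 + 0.0429 × 14.6) = 0.557 / 1.626 = 0.3425.

Y_obs ≈ 0.342 g VSS/g BOD₅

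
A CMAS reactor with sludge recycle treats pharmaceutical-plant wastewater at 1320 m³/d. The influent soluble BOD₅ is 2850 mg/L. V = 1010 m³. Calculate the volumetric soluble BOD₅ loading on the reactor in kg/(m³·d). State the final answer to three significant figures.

Applied soluble BOD₅ load per unit volume = Q·S₀/V = (1320 × 2850/1000)/1010 = 3.725 kg soluble BOD₅·m⁻³·d⁻¹.

L_v ≈ 3.72 kg soluble BOD₅/(m³·d)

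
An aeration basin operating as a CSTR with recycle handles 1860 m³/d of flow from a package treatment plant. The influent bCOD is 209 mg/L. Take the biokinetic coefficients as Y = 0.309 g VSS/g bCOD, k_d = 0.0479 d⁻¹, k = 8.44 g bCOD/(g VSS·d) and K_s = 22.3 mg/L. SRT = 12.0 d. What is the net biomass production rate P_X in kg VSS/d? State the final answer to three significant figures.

P_X ≈ 75.8 kg VSS/d

From the Monod/SRT balance for a CMAS, S = K_s·(1+k_d θ_c)/[θ_c·(Y k − k_d) − 1] = 22.3 × (1 + 0.0479 × 12.0) / [12.0 × (0.309 × 8.44 − 0.0479) − 1] = 35.12 / 29.72 = 1.182 mg/L.
Y_obs = Y / (1 + k_d θ_c) = 0.309 / (1 + 0.0479 × 12.0) = 0.309 / 1.575 = 0.1962.
Q·(S₀ − S) = 1860 × (209 − 1.18) × 10⁻³ = 386.5 kg/d removed.
So the net sludge growth is P_X = 0.1962 × 386.5 = 75.85 kg VSS/d.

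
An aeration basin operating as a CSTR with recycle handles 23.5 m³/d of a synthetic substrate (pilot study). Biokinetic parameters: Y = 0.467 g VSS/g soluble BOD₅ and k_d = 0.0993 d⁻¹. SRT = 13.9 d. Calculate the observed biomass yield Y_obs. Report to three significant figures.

The observed yield is Y_obs = Y/(1 + k_d·θ_c) = 0.467 / (1 + 0.0993 × 13.9) = 0.467 / 2.380 = 0.1962 g VSS per g soluble BOD₅ removed.

Y_obs ≈ 0.196 g VSS/g soluble BOD₅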